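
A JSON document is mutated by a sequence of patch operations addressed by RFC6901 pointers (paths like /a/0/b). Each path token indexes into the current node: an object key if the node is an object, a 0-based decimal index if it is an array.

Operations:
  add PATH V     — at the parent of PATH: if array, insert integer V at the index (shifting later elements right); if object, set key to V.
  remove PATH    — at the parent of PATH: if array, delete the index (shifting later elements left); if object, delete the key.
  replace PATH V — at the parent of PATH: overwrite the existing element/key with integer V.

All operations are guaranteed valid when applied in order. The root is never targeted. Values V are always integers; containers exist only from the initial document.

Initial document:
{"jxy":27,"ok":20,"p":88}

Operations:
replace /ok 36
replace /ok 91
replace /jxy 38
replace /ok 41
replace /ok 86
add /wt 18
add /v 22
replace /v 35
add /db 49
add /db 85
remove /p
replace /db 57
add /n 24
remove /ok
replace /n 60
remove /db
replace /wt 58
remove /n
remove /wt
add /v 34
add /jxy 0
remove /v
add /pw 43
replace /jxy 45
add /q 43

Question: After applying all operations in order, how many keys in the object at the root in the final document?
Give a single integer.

After op 1 (replace /ok 36): {"jxy":27,"ok":36,"p":88}
After op 2 (replace /ok 91): {"jxy":27,"ok":91,"p":88}
After op 3 (replace /jxy 38): {"jxy":38,"ok":91,"p":88}
After op 4 (replace /ok 41): {"jxy":38,"ok":41,"p":88}
After op 5 (replace /ok 86): {"jxy":38,"ok":86,"p":88}
After op 6 (add /wt 18): {"jxy":38,"ok":86,"p":88,"wt":18}
After op 7 (add /v 22): {"jxy":38,"ok":86,"p":88,"v":22,"wt":18}
After op 8 (replace /v 35): {"jxy":38,"ok":86,"p":88,"v":35,"wt":18}
After op 9 (add /db 49): {"db":49,"jxy":38,"ok":86,"p":88,"v":35,"wt":18}
After op 10 (add /db 85): {"db":85,"jxy":38,"ok":86,"p":88,"v":35,"wt":18}
After op 11 (remove /p): {"db":85,"jxy":38,"ok":86,"v":35,"wt":18}
After op 12 (replace /db 57): {"db":57,"jxy":38,"ok":86,"v":35,"wt":18}
After op 13 (add /n 24): {"db":57,"jxy":38,"n":24,"ok":86,"v":35,"wt":18}
After op 14 (remove /ok): {"db":57,"jxy":38,"n":24,"v":35,"wt":18}
After op 15 (replace /n 60): {"db":57,"jxy":38,"n":60,"v":35,"wt":18}
After op 16 (remove /db): {"jxy":38,"n":60,"v":35,"wt":18}
After op 17 (replace /wt 58): {"jxy":38,"n":60,"v":35,"wt":58}
After op 18 (remove /n): {"jxy":38,"v":35,"wt":58}
After op 19 (remove /wt): {"jxy":38,"v":35}
After op 20 (add /v 34): {"jxy":38,"v":34}
After op 21 (add /jxy 0): {"jxy":0,"v":34}
After op 22 (remove /v): {"jxy":0}
After op 23 (add /pw 43): {"jxy":0,"pw":43}
After op 24 (replace /jxy 45): {"jxy":45,"pw":43}
After op 25 (add /q 43): {"jxy":45,"pw":43,"q":43}
Size at the root: 3

Answer: 3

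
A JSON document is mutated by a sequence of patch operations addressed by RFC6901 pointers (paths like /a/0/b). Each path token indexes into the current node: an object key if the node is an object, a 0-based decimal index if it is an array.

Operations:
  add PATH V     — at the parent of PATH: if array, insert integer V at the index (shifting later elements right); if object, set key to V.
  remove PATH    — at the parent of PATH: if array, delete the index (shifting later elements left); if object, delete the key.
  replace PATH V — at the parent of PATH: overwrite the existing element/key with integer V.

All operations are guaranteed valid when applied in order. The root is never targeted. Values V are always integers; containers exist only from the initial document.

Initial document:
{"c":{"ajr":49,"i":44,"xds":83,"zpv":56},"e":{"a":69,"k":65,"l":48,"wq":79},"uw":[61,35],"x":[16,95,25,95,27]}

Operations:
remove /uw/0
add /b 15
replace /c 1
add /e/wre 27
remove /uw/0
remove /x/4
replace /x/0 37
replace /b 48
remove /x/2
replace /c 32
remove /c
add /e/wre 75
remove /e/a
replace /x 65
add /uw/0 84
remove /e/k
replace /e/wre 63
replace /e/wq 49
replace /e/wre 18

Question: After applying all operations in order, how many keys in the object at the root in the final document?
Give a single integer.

After op 1 (remove /uw/0): {"c":{"ajr":49,"i":44,"xds":83,"zpv":56},"e":{"a":69,"k":65,"l":48,"wq":79},"uw":[35],"x":[16,95,25,95,27]}
After op 2 (add /b 15): {"b":15,"c":{"ajr":49,"i":44,"xds":83,"zpv":56},"e":{"a":69,"k":65,"l":48,"wq":79},"uw":[35],"x":[16,95,25,95,27]}
After op 3 (replace /c 1): {"b":15,"c":1,"e":{"a":69,"k":65,"l":48,"wq":79},"uw":[35],"x":[16,95,25,95,27]}
After op 4 (add /e/wre 27): {"b":15,"c":1,"e":{"a":69,"k":65,"l":48,"wq":79,"wre":27},"uw":[35],"x":[16,95,25,95,27]}
After op 5 (remove /uw/0): {"b":15,"c":1,"e":{"a":69,"k":65,"l":48,"wq":79,"wre":27},"uw":[],"x":[16,95,25,95,27]}
After op 6 (remove /x/4): {"b":15,"c":1,"e":{"a":69,"k":65,"l":48,"wq":79,"wre":27},"uw":[],"x":[16,95,25,95]}
After op 7 (replace /x/0 37): {"b":15,"c":1,"e":{"a":69,"k":65,"l":48,"wq":79,"wre":27},"uw":[],"x":[37,95,25,95]}
After op 8 (replace /b 48): {"b":48,"c":1,"e":{"a":69,"k":65,"l":48,"wq":79,"wre":27},"uw":[],"x":[37,95,25,95]}
After op 9 (remove /x/2): {"b":48,"c":1,"e":{"a":69,"k":65,"l":48,"wq":79,"wre":27},"uw":[],"x":[37,95,95]}
After op 10 (replace /c 32): {"b":48,"c":32,"e":{"a":69,"k":65,"l":48,"wq":79,"wre":27},"uw":[],"x":[37,95,95]}
After op 11 (remove /c): {"b":48,"e":{"a":69,"k":65,"l":48,"wq":79,"wre":27},"uw":[],"x":[37,95,95]}
After op 12 (add /e/wre 75): {"b":48,"e":{"a":69,"k":65,"l":48,"wq":79,"wre":75},"uw":[],"x":[37,95,95]}
After op 13 (remove /e/a): {"b":48,"e":{"k":65,"l":48,"wq":79,"wre":75},"uw":[],"x":[37,95,95]}
After op 14 (replace /x 65): {"b":48,"e":{"k":65,"l":48,"wq":79,"wre":75},"uw":[],"x":65}
After op 15 (add /uw/0 84): {"b":48,"e":{"k":65,"l":48,"wq":79,"wre":75},"uw":[84],"x":65}
After op 16 (remove /e/k): {"b":48,"e":{"l":48,"wq":79,"wre":75},"uw":[84],"x":65}
After op 17 (replace /e/wre 63): {"b":48,"e":{"l":48,"wq":79,"wre":63},"uw":[84],"x":65}
After op 18 (replace /e/wq 49): {"b":48,"e":{"l":48,"wq":49,"wre":63},"uw":[84],"x":65}
After op 19 (replace /e/wre 18): {"b":48,"e":{"l":48,"wq":49,"wre":18},"uw":[84],"x":65}
Size at the root: 4

Answer: 4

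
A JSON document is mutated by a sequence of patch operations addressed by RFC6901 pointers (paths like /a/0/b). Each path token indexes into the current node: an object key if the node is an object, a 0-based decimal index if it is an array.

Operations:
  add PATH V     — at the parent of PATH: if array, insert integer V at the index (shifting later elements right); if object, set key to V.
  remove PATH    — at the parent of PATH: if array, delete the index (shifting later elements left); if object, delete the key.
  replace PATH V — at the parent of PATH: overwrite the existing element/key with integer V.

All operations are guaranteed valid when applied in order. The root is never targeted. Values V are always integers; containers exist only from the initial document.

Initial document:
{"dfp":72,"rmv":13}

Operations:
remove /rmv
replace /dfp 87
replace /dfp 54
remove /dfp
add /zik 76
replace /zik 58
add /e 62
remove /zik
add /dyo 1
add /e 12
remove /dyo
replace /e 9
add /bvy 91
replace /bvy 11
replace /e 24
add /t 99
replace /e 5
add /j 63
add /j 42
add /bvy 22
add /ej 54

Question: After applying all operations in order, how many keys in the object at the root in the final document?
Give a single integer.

Answer: 5

Derivation:
After op 1 (remove /rmv): {"dfp":72}
After op 2 (replace /dfp 87): {"dfp":87}
After op 3 (replace /dfp 54): {"dfp":54}
After op 4 (remove /dfp): {}
After op 5 (add /zik 76): {"zik":76}
After op 6 (replace /zik 58): {"zik":58}
After op 7 (add /e 62): {"e":62,"zik":58}
After op 8 (remove /zik): {"e":62}
After op 9 (add /dyo 1): {"dyo":1,"e":62}
After op 10 (add /e 12): {"dyo":1,"e":12}
After op 11 (remove /dyo): {"e":12}
After op 12 (replace /e 9): {"e":9}
After op 13 (add /bvy 91): {"bvy":91,"e":9}
After op 14 (replace /bvy 11): {"bvy":11,"e":9}
After op 15 (replace /e 24): {"bvy":11,"e":24}
After op 16 (add /t 99): {"bvy":11,"e":24,"t":99}
After op 17 (replace /e 5): {"bvy":11,"e":5,"t":99}
After op 18 (add /j 63): {"bvy":11,"e":5,"j":63,"t":99}
After op 19 (add /j 42): {"bvy":11,"e":5,"j":42,"t":99}
After op 20 (add /bvy 22): {"bvy":22,"e":5,"j":42,"t":99}
After op 21 (add /ej 54): {"bvy":22,"e":5,"ej":54,"j":42,"t":99}
Size at the root: 5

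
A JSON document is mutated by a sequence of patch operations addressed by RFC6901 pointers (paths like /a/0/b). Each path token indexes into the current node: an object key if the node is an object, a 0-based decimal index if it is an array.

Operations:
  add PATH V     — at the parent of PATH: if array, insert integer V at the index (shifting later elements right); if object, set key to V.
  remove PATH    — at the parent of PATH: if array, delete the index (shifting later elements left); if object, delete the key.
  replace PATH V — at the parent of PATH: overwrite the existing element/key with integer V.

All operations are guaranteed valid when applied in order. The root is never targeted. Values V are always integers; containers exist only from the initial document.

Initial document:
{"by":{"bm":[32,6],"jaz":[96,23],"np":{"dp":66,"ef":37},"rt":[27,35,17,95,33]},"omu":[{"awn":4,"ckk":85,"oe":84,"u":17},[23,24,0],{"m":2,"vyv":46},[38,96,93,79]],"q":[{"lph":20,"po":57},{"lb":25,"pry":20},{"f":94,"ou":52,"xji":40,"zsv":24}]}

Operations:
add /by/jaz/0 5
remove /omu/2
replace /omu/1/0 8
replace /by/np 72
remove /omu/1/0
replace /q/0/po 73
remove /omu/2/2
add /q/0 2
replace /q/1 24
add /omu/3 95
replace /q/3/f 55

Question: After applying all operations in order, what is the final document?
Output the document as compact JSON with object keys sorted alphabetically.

After op 1 (add /by/jaz/0 5): {"by":{"bm":[32,6],"jaz":[5,96,23],"np":{"dp":66,"ef":37},"rt":[27,35,17,95,33]},"omu":[{"awn":4,"ckk":85,"oe":84,"u":17},[23,24,0],{"m":2,"vyv":46},[38,96,93,79]],"q":[{"lph":20,"po":57},{"lb":25,"pry":20},{"f":94,"ou":52,"xji":40,"zsv":24}]}
After op 2 (remove /omu/2): {"by":{"bm":[32,6],"jaz":[5,96,23],"np":{"dp":66,"ef":37},"rt":[27,35,17,95,33]},"omu":[{"awn":4,"ckk":85,"oe":84,"u":17},[23,24,0],[38,96,93,79]],"q":[{"lph":20,"po":57},{"lb":25,"pry":20},{"f":94,"ou":52,"xji":40,"zsv":24}]}
After op 3 (replace /omu/1/0 8): {"by":{"bm":[32,6],"jaz":[5,96,23],"np":{"dp":66,"ef":37},"rt":[27,35,17,95,33]},"omu":[{"awn":4,"ckk":85,"oe":84,"u":17},[8,24,0],[38,96,93,79]],"q":[{"lph":20,"po":57},{"lb":25,"pry":20},{"f":94,"ou":52,"xji":40,"zsv":24}]}
After op 4 (replace /by/np 72): {"by":{"bm":[32,6],"jaz":[5,96,23],"np":72,"rt":[27,35,17,95,33]},"omu":[{"awn":4,"ckk":85,"oe":84,"u":17},[8,24,0],[38,96,93,79]],"q":[{"lph":20,"po":57},{"lb":25,"pry":20},{"f":94,"ou":52,"xji":40,"zsv":24}]}
After op 5 (remove /omu/1/0): {"by":{"bm":[32,6],"jaz":[5,96,23],"np":72,"rt":[27,35,17,95,33]},"omu":[{"awn":4,"ckk":85,"oe":84,"u":17},[24,0],[38,96,93,79]],"q":[{"lph":20,"po":57},{"lb":25,"pry":20},{"f":94,"ou":52,"xji":40,"zsv":24}]}
After op 6 (replace /q/0/po 73): {"by":{"bm":[32,6],"jaz":[5,96,23],"np":72,"rt":[27,35,17,95,33]},"omu":[{"awn":4,"ckk":85,"oe":84,"u":17},[24,0],[38,96,93,79]],"q":[{"lph":20,"po":73},{"lb":25,"pry":20},{"f":94,"ou":52,"xji":40,"zsv":24}]}
After op 7 (remove /omu/2/2): {"by":{"bm":[32,6],"jaz":[5,96,23],"np":72,"rt":[27,35,17,95,33]},"omu":[{"awn":4,"ckk":85,"oe":84,"u":17},[24,0],[38,96,79]],"q":[{"lph":20,"po":73},{"lb":25,"pry":20},{"f":94,"ou":52,"xji":40,"zsv":24}]}
After op 8 (add /q/0 2): {"by":{"bm":[32,6],"jaz":[5,96,23],"np":72,"rt":[27,35,17,95,33]},"omu":[{"awn":4,"ckk":85,"oe":84,"u":17},[24,0],[38,96,79]],"q":[2,{"lph":20,"po":73},{"lb":25,"pry":20},{"f":94,"ou":52,"xji":40,"zsv":24}]}
After op 9 (replace /q/1 24): {"by":{"bm":[32,6],"jaz":[5,96,23],"np":72,"rt":[27,35,17,95,33]},"omu":[{"awn":4,"ckk":85,"oe":84,"u":17},[24,0],[38,96,79]],"q":[2,24,{"lb":25,"pry":20},{"f":94,"ou":52,"xji":40,"zsv":24}]}
After op 10 (add /omu/3 95): {"by":{"bm":[32,6],"jaz":[5,96,23],"np":72,"rt":[27,35,17,95,33]},"omu":[{"awn":4,"ckk":85,"oe":84,"u":17},[24,0],[38,96,79],95],"q":[2,24,{"lb":25,"pry":20},{"f":94,"ou":52,"xji":40,"zsv":24}]}
After op 11 (replace /q/3/f 55): {"by":{"bm":[32,6],"jaz":[5,96,23],"np":72,"rt":[27,35,17,95,33]},"omu":[{"awn":4,"ckk":85,"oe":84,"u":17},[24,0],[38,96,79],95],"q":[2,24,{"lb":25,"pry":20},{"f":55,"ou":52,"xji":40,"zsv":24}]}

Answer: {"by":{"bm":[32,6],"jaz":[5,96,23],"np":72,"rt":[27,35,17,95,33]},"omu":[{"awn":4,"ckk":85,"oe":84,"u":17},[24,0],[38,96,79],95],"q":[2,24,{"lb":25,"pry":20},{"f":55,"ou":52,"xji":40,"zsv":24}]}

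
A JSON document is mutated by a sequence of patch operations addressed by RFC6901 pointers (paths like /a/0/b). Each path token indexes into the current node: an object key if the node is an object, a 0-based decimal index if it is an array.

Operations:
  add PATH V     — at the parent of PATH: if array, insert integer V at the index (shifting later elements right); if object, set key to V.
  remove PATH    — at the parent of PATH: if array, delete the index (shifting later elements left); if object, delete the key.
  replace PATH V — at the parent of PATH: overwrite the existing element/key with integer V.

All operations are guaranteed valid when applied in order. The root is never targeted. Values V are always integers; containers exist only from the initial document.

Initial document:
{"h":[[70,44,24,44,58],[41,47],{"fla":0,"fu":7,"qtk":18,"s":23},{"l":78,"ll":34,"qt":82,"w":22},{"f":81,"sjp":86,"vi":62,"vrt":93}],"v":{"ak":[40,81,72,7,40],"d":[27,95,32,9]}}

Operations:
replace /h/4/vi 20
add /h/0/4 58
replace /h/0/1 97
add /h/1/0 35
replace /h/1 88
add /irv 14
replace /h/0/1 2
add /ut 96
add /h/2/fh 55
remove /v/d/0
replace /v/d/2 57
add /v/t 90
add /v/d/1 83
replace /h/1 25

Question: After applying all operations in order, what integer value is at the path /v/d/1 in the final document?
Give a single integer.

After op 1 (replace /h/4/vi 20): {"h":[[70,44,24,44,58],[41,47],{"fla":0,"fu":7,"qtk":18,"s":23},{"l":78,"ll":34,"qt":82,"w":22},{"f":81,"sjp":86,"vi":20,"vrt":93}],"v":{"ak":[40,81,72,7,40],"d":[27,95,32,9]}}
After op 2 (add /h/0/4 58): {"h":[[70,44,24,44,58,58],[41,47],{"fla":0,"fu":7,"qtk":18,"s":23},{"l":78,"ll":34,"qt":82,"w":22},{"f":81,"sjp":86,"vi":20,"vrt":93}],"v":{"ak":[40,81,72,7,40],"d":[27,95,32,9]}}
After op 3 (replace /h/0/1 97): {"h":[[70,97,24,44,58,58],[41,47],{"fla":0,"fu":7,"qtk":18,"s":23},{"l":78,"ll":34,"qt":82,"w":22},{"f":81,"sjp":86,"vi":20,"vrt":93}],"v":{"ak":[40,81,72,7,40],"d":[27,95,32,9]}}
After op 4 (add /h/1/0 35): {"h":[[70,97,24,44,58,58],[35,41,47],{"fla":0,"fu":7,"qtk":18,"s":23},{"l":78,"ll":34,"qt":82,"w":22},{"f":81,"sjp":86,"vi":20,"vrt":93}],"v":{"ak":[40,81,72,7,40],"d":[27,95,32,9]}}
After op 5 (replace /h/1 88): {"h":[[70,97,24,44,58,58],88,{"fla":0,"fu":7,"qtk":18,"s":23},{"l":78,"ll":34,"qt":82,"w":22},{"f":81,"sjp":86,"vi":20,"vrt":93}],"v":{"ak":[40,81,72,7,40],"d":[27,95,32,9]}}
After op 6 (add /irv 14): {"h":[[70,97,24,44,58,58],88,{"fla":0,"fu":7,"qtk":18,"s":23},{"l":78,"ll":34,"qt":82,"w":22},{"f":81,"sjp":86,"vi":20,"vrt":93}],"irv":14,"v":{"ak":[40,81,72,7,40],"d":[27,95,32,9]}}
After op 7 (replace /h/0/1 2): {"h":[[70,2,24,44,58,58],88,{"fla":0,"fu":7,"qtk":18,"s":23},{"l":78,"ll":34,"qt":82,"w":22},{"f":81,"sjp":86,"vi":20,"vrt":93}],"irv":14,"v":{"ak":[40,81,72,7,40],"d":[27,95,32,9]}}
After op 8 (add /ut 96): {"h":[[70,2,24,44,58,58],88,{"fla":0,"fu":7,"qtk":18,"s":23},{"l":78,"ll":34,"qt":82,"w":22},{"f":81,"sjp":86,"vi":20,"vrt":93}],"irv":14,"ut":96,"v":{"ak":[40,81,72,7,40],"d":[27,95,32,9]}}
After op 9 (add /h/2/fh 55): {"h":[[70,2,24,44,58,58],88,{"fh":55,"fla":0,"fu":7,"qtk":18,"s":23},{"l":78,"ll":34,"qt":82,"w":22},{"f":81,"sjp":86,"vi":20,"vrt":93}],"irv":14,"ut":96,"v":{"ak":[40,81,72,7,40],"d":[27,95,32,9]}}
After op 10 (remove /v/d/0): {"h":[[70,2,24,44,58,58],88,{"fh":55,"fla":0,"fu":7,"qtk":18,"s":23},{"l":78,"ll":34,"qt":82,"w":22},{"f":81,"sjp":86,"vi":20,"vrt":93}],"irv":14,"ut":96,"v":{"ak":[40,81,72,7,40],"d":[95,32,9]}}
After op 11 (replace /v/d/2 57): {"h":[[70,2,24,44,58,58],88,{"fh":55,"fla":0,"fu":7,"qtk":18,"s":23},{"l":78,"ll":34,"qt":82,"w":22},{"f":81,"sjp":86,"vi":20,"vrt":93}],"irv":14,"ut":96,"v":{"ak":[40,81,72,7,40],"d":[95,32,57]}}
After op 12 (add /v/t 90): {"h":[[70,2,24,44,58,58],88,{"fh":55,"fla":0,"fu":7,"qtk":18,"s":23},{"l":78,"ll":34,"qt":82,"w":22},{"f":81,"sjp":86,"vi":20,"vrt":93}],"irv":14,"ut":96,"v":{"ak":[40,81,72,7,40],"d":[95,32,57],"t":90}}
After op 13 (add /v/d/1 83): {"h":[[70,2,24,44,58,58],88,{"fh":55,"fla":0,"fu":7,"qtk":18,"s":23},{"l":78,"ll":34,"qt":82,"w":22},{"f":81,"sjp":86,"vi":20,"vrt":93}],"irv":14,"ut":96,"v":{"ak":[40,81,72,7,40],"d":[95,83,32,57],"t":90}}
After op 14 (replace /h/1 25): {"h":[[70,2,24,44,58,58],25,{"fh":55,"fla":0,"fu":7,"qtk":18,"s":23},{"l":78,"ll":34,"qt":82,"w":22},{"f":81,"sjp":86,"vi":20,"vrt":93}],"irv":14,"ut":96,"v":{"ak":[40,81,72,7,40],"d":[95,83,32,57],"t":90}}
Value at /v/d/1: 83

Answer: 83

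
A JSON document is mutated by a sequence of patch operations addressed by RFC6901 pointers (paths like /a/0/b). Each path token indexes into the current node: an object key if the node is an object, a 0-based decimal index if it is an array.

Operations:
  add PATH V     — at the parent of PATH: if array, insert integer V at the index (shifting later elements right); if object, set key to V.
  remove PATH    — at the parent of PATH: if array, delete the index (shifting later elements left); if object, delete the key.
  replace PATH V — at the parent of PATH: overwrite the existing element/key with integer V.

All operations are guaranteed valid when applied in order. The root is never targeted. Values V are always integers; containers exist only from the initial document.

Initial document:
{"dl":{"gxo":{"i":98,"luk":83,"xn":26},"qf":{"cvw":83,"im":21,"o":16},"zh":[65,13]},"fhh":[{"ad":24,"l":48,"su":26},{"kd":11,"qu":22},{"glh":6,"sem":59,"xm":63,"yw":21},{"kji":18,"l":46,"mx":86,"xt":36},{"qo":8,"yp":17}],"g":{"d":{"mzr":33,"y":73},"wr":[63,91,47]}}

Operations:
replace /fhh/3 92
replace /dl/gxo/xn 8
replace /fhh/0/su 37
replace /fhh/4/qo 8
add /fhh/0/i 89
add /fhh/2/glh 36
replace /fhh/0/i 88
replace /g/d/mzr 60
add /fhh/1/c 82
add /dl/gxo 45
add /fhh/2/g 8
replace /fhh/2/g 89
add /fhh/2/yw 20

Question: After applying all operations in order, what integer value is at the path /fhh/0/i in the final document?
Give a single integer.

After op 1 (replace /fhh/3 92): {"dl":{"gxo":{"i":98,"luk":83,"xn":26},"qf":{"cvw":83,"im":21,"o":16},"zh":[65,13]},"fhh":[{"ad":24,"l":48,"su":26},{"kd":11,"qu":22},{"glh":6,"sem":59,"xm":63,"yw":21},92,{"qo":8,"yp":17}],"g":{"d":{"mzr":33,"y":73},"wr":[63,91,47]}}
After op 2 (replace /dl/gxo/xn 8): {"dl":{"gxo":{"i":98,"luk":83,"xn":8},"qf":{"cvw":83,"im":21,"o":16},"zh":[65,13]},"fhh":[{"ad":24,"l":48,"su":26},{"kd":11,"qu":22},{"glh":6,"sem":59,"xm":63,"yw":21},92,{"qo":8,"yp":17}],"g":{"d":{"mzr":33,"y":73},"wr":[63,91,47]}}
After op 3 (replace /fhh/0/su 37): {"dl":{"gxo":{"i":98,"luk":83,"xn":8},"qf":{"cvw":83,"im":21,"o":16},"zh":[65,13]},"fhh":[{"ad":24,"l":48,"su":37},{"kd":11,"qu":22},{"glh":6,"sem":59,"xm":63,"yw":21},92,{"qo":8,"yp":17}],"g":{"d":{"mzr":33,"y":73},"wr":[63,91,47]}}
After op 4 (replace /fhh/4/qo 8): {"dl":{"gxo":{"i":98,"luk":83,"xn":8},"qf":{"cvw":83,"im":21,"o":16},"zh":[65,13]},"fhh":[{"ad":24,"l":48,"su":37},{"kd":11,"qu":22},{"glh":6,"sem":59,"xm":63,"yw":21},92,{"qo":8,"yp":17}],"g":{"d":{"mzr":33,"y":73},"wr":[63,91,47]}}
After op 5 (add /fhh/0/i 89): {"dl":{"gxo":{"i":98,"luk":83,"xn":8},"qf":{"cvw":83,"im":21,"o":16},"zh":[65,13]},"fhh":[{"ad":24,"i":89,"l":48,"su":37},{"kd":11,"qu":22},{"glh":6,"sem":59,"xm":63,"yw":21},92,{"qo":8,"yp":17}],"g":{"d":{"mzr":33,"y":73},"wr":[63,91,47]}}
After op 6 (add /fhh/2/glh 36): {"dl":{"gxo":{"i":98,"luk":83,"xn":8},"qf":{"cvw":83,"im":21,"o":16},"zh":[65,13]},"fhh":[{"ad":24,"i":89,"l":48,"su":37},{"kd":11,"qu":22},{"glh":36,"sem":59,"xm":63,"yw":21},92,{"qo":8,"yp":17}],"g":{"d":{"mzr":33,"y":73},"wr":[63,91,47]}}
After op 7 (replace /fhh/0/i 88): {"dl":{"gxo":{"i":98,"luk":83,"xn":8},"qf":{"cvw":83,"im":21,"o":16},"zh":[65,13]},"fhh":[{"ad":24,"i":88,"l":48,"su":37},{"kd":11,"qu":22},{"glh":36,"sem":59,"xm":63,"yw":21},92,{"qo":8,"yp":17}],"g":{"d":{"mzr":33,"y":73},"wr":[63,91,47]}}
After op 8 (replace /g/d/mzr 60): {"dl":{"gxo":{"i":98,"luk":83,"xn":8},"qf":{"cvw":83,"im":21,"o":16},"zh":[65,13]},"fhh":[{"ad":24,"i":88,"l":48,"su":37},{"kd":11,"qu":22},{"glh":36,"sem":59,"xm":63,"yw":21},92,{"qo":8,"yp":17}],"g":{"d":{"mzr":60,"y":73},"wr":[63,91,47]}}
After op 9 (add /fhh/1/c 82): {"dl":{"gxo":{"i":98,"luk":83,"xn":8},"qf":{"cvw":83,"im":21,"o":16},"zh":[65,13]},"fhh":[{"ad":24,"i":88,"l":48,"su":37},{"c":82,"kd":11,"qu":22},{"glh":36,"sem":59,"xm":63,"yw":21},92,{"qo":8,"yp":17}],"g":{"d":{"mzr":60,"y":73},"wr":[63,91,47]}}
After op 10 (add /dl/gxo 45): {"dl":{"gxo":45,"qf":{"cvw":83,"im":21,"o":16},"zh":[65,13]},"fhh":[{"ad":24,"i":88,"l":48,"su":37},{"c":82,"kd":11,"qu":22},{"glh":36,"sem":59,"xm":63,"yw":21},92,{"qo":8,"yp":17}],"g":{"d":{"mzr":60,"y":73},"wr":[63,91,47]}}
After op 11 (add /fhh/2/g 8): {"dl":{"gxo":45,"qf":{"cvw":83,"im":21,"o":16},"zh":[65,13]},"fhh":[{"ad":24,"i":88,"l":48,"su":37},{"c":82,"kd":11,"qu":22},{"g":8,"glh":36,"sem":59,"xm":63,"yw":21},92,{"qo":8,"yp":17}],"g":{"d":{"mzr":60,"y":73},"wr":[63,91,47]}}
After op 12 (replace /fhh/2/g 89): {"dl":{"gxo":45,"qf":{"cvw":83,"im":21,"o":16},"zh":[65,13]},"fhh":[{"ad":24,"i":88,"l":48,"su":37},{"c":82,"kd":11,"qu":22},{"g":89,"glh":36,"sem":59,"xm":63,"yw":21},92,{"qo":8,"yp":17}],"g":{"d":{"mzr":60,"y":73},"wr":[63,91,47]}}
After op 13 (add /fhh/2/yw 20): {"dl":{"gxo":45,"qf":{"cvw":83,"im":21,"o":16},"zh":[65,13]},"fhh":[{"ad":24,"i":88,"l":48,"su":37},{"c":82,"kd":11,"qu":22},{"g":89,"glh":36,"sem":59,"xm":63,"yw":20},92,{"qo":8,"yp":17}],"g":{"d":{"mzr":60,"y":73},"wr":[63,91,47]}}
Value at /fhh/0/i: 88

Answer: 88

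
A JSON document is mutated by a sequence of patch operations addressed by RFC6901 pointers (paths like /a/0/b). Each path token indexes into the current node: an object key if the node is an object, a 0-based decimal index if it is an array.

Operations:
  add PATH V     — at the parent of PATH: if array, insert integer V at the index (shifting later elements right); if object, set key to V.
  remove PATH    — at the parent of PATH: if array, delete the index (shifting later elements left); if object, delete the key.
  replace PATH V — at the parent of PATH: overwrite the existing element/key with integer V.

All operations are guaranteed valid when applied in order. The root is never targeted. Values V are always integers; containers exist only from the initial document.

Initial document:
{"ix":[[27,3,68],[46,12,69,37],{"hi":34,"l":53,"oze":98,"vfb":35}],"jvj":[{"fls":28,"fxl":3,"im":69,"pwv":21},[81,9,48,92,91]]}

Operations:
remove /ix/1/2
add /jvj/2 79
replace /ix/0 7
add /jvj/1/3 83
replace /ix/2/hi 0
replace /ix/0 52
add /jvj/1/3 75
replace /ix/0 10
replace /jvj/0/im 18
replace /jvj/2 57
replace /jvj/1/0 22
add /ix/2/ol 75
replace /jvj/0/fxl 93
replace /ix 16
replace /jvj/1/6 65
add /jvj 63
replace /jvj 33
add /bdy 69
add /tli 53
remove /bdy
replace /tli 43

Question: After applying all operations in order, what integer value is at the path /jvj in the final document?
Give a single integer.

After op 1 (remove /ix/1/2): {"ix":[[27,3,68],[46,12,37],{"hi":34,"l":53,"oze":98,"vfb":35}],"jvj":[{"fls":28,"fxl":3,"im":69,"pwv":21},[81,9,48,92,91]]}
After op 2 (add /jvj/2 79): {"ix":[[27,3,68],[46,12,37],{"hi":34,"l":53,"oze":98,"vfb":35}],"jvj":[{"fls":28,"fxl":3,"im":69,"pwv":21},[81,9,48,92,91],79]}
After op 3 (replace /ix/0 7): {"ix":[7,[46,12,37],{"hi":34,"l":53,"oze":98,"vfb":35}],"jvj":[{"fls":28,"fxl":3,"im":69,"pwv":21},[81,9,48,92,91],79]}
After op 4 (add /jvj/1/3 83): {"ix":[7,[46,12,37],{"hi":34,"l":53,"oze":98,"vfb":35}],"jvj":[{"fls":28,"fxl":3,"im":69,"pwv":21},[81,9,48,83,92,91],79]}
After op 5 (replace /ix/2/hi 0): {"ix":[7,[46,12,37],{"hi":0,"l":53,"oze":98,"vfb":35}],"jvj":[{"fls":28,"fxl":3,"im":69,"pwv":21},[81,9,48,83,92,91],79]}
After op 6 (replace /ix/0 52): {"ix":[52,[46,12,37],{"hi":0,"l":53,"oze":98,"vfb":35}],"jvj":[{"fls":28,"fxl":3,"im":69,"pwv":21},[81,9,48,83,92,91],79]}
After op 7 (add /jvj/1/3 75): {"ix":[52,[46,12,37],{"hi":0,"l":53,"oze":98,"vfb":35}],"jvj":[{"fls":28,"fxl":3,"im":69,"pwv":21},[81,9,48,75,83,92,91],79]}
After op 8 (replace /ix/0 10): {"ix":[10,[46,12,37],{"hi":0,"l":53,"oze":98,"vfb":35}],"jvj":[{"fls":28,"fxl":3,"im":69,"pwv":21},[81,9,48,75,83,92,91],79]}
After op 9 (replace /jvj/0/im 18): {"ix":[10,[46,12,37],{"hi":0,"l":53,"oze":98,"vfb":35}],"jvj":[{"fls":28,"fxl":3,"im":18,"pwv":21},[81,9,48,75,83,92,91],79]}
After op 10 (replace /jvj/2 57): {"ix":[10,[46,12,37],{"hi":0,"l":53,"oze":98,"vfb":35}],"jvj":[{"fls":28,"fxl":3,"im":18,"pwv":21},[81,9,48,75,83,92,91],57]}
After op 11 (replace /jvj/1/0 22): {"ix":[10,[46,12,37],{"hi":0,"l":53,"oze":98,"vfb":35}],"jvj":[{"fls":28,"fxl":3,"im":18,"pwv":21},[22,9,48,75,83,92,91],57]}
After op 12 (add /ix/2/ol 75): {"ix":[10,[46,12,37],{"hi":0,"l":53,"ol":75,"oze":98,"vfb":35}],"jvj":[{"fls":28,"fxl":3,"im":18,"pwv":21},[22,9,48,75,83,92,91],57]}
After op 13 (replace /jvj/0/fxl 93): {"ix":[10,[46,12,37],{"hi":0,"l":53,"ol":75,"oze":98,"vfb":35}],"jvj":[{"fls":28,"fxl":93,"im":18,"pwv":21},[22,9,48,75,83,92,91],57]}
After op 14 (replace /ix 16): {"ix":16,"jvj":[{"fls":28,"fxl":93,"im":18,"pwv":21},[22,9,48,75,83,92,91],57]}
After op 15 (replace /jvj/1/6 65): {"ix":16,"jvj":[{"fls":28,"fxl":93,"im":18,"pwv":21},[22,9,48,75,83,92,65],57]}
After op 16 (add /jvj 63): {"ix":16,"jvj":63}
After op 17 (replace /jvj 33): {"ix":16,"jvj":33}
After op 18 (add /bdy 69): {"bdy":69,"ix":16,"jvj":33}
After op 19 (add /tli 53): {"bdy":69,"ix":16,"jvj":33,"tli":53}
After op 20 (remove /bdy): {"ix":16,"jvj":33,"tli":53}
After op 21 (replace /tli 43): {"ix":16,"jvj":33,"tli":43}
Value at /jvj: 33

Answer: 33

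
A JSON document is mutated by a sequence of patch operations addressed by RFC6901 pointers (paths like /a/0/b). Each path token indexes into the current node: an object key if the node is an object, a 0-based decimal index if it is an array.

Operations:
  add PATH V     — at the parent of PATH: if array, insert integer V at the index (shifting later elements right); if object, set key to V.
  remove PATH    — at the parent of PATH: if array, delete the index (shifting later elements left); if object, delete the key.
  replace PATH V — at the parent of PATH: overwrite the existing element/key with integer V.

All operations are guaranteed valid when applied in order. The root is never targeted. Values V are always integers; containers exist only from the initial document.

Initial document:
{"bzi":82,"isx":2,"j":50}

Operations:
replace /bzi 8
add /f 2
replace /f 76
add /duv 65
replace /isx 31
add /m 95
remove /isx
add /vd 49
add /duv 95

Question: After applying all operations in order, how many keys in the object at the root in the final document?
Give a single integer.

After op 1 (replace /bzi 8): {"bzi":8,"isx":2,"j":50}
After op 2 (add /f 2): {"bzi":8,"f":2,"isx":2,"j":50}
After op 3 (replace /f 76): {"bzi":8,"f":76,"isx":2,"j":50}
After op 4 (add /duv 65): {"bzi":8,"duv":65,"f":76,"isx":2,"j":50}
After op 5 (replace /isx 31): {"bzi":8,"duv":65,"f":76,"isx":31,"j":50}
After op 6 (add /m 95): {"bzi":8,"duv":65,"f":76,"isx":31,"j":50,"m":95}
After op 7 (remove /isx): {"bzi":8,"duv":65,"f":76,"j":50,"m":95}
After op 8 (add /vd 49): {"bzi":8,"duv":65,"f":76,"j":50,"m":95,"vd":49}
After op 9 (add /duv 95): {"bzi":8,"duv":95,"f":76,"j":50,"m":95,"vd":49}
Size at the root: 6

Answer: 6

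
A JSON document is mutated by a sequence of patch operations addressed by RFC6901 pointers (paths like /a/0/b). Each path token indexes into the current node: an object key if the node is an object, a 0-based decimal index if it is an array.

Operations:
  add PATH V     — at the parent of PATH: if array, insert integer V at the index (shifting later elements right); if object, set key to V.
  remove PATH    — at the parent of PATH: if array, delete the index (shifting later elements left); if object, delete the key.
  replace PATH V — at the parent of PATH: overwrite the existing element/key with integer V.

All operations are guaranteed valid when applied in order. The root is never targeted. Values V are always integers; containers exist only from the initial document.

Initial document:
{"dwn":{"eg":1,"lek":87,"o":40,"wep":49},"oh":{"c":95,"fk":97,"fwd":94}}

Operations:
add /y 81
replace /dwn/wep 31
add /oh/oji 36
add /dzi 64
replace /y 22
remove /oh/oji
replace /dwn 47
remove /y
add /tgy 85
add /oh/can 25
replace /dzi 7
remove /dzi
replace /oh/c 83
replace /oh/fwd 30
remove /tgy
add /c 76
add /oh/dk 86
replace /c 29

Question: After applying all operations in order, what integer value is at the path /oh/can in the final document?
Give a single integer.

After op 1 (add /y 81): {"dwn":{"eg":1,"lek":87,"o":40,"wep":49},"oh":{"c":95,"fk":97,"fwd":94},"y":81}
After op 2 (replace /dwn/wep 31): {"dwn":{"eg":1,"lek":87,"o":40,"wep":31},"oh":{"c":95,"fk":97,"fwd":94},"y":81}
After op 3 (add /oh/oji 36): {"dwn":{"eg":1,"lek":87,"o":40,"wep":31},"oh":{"c":95,"fk":97,"fwd":94,"oji":36},"y":81}
After op 4 (add /dzi 64): {"dwn":{"eg":1,"lek":87,"o":40,"wep":31},"dzi":64,"oh":{"c":95,"fk":97,"fwd":94,"oji":36},"y":81}
After op 5 (replace /y 22): {"dwn":{"eg":1,"lek":87,"o":40,"wep":31},"dzi":64,"oh":{"c":95,"fk":97,"fwd":94,"oji":36},"y":22}
After op 6 (remove /oh/oji): {"dwn":{"eg":1,"lek":87,"o":40,"wep":31},"dzi":64,"oh":{"c":95,"fk":97,"fwd":94},"y":22}
After op 7 (replace /dwn 47): {"dwn":47,"dzi":64,"oh":{"c":95,"fk":97,"fwd":94},"y":22}
After op 8 (remove /y): {"dwn":47,"dzi":64,"oh":{"c":95,"fk":97,"fwd":94}}
After op 9 (add /tgy 85): {"dwn":47,"dzi":64,"oh":{"c":95,"fk":97,"fwd":94},"tgy":85}
After op 10 (add /oh/can 25): {"dwn":47,"dzi":64,"oh":{"c":95,"can":25,"fk":97,"fwd":94},"tgy":85}
After op 11 (replace /dzi 7): {"dwn":47,"dzi":7,"oh":{"c":95,"can":25,"fk":97,"fwd":94},"tgy":85}
After op 12 (remove /dzi): {"dwn":47,"oh":{"c":95,"can":25,"fk":97,"fwd":94},"tgy":85}
After op 13 (replace /oh/c 83): {"dwn":47,"oh":{"c":83,"can":25,"fk":97,"fwd":94},"tgy":85}
After op 14 (replace /oh/fwd 30): {"dwn":47,"oh":{"c":83,"can":25,"fk":97,"fwd":30},"tgy":85}
After op 15 (remove /tgy): {"dwn":47,"oh":{"c":83,"can":25,"fk":97,"fwd":30}}
After op 16 (add /c 76): {"c":76,"dwn":47,"oh":{"c":83,"can":25,"fk":97,"fwd":30}}
After op 17 (add /oh/dk 86): {"c":76,"dwn":47,"oh":{"c":83,"can":25,"dk":86,"fk":97,"fwd":30}}
After op 18 (replace /c 29): {"c":29,"dwn":47,"oh":{"c":83,"can":25,"dk":86,"fk":97,"fwd":30}}
Value at /oh/can: 25

Answer: 25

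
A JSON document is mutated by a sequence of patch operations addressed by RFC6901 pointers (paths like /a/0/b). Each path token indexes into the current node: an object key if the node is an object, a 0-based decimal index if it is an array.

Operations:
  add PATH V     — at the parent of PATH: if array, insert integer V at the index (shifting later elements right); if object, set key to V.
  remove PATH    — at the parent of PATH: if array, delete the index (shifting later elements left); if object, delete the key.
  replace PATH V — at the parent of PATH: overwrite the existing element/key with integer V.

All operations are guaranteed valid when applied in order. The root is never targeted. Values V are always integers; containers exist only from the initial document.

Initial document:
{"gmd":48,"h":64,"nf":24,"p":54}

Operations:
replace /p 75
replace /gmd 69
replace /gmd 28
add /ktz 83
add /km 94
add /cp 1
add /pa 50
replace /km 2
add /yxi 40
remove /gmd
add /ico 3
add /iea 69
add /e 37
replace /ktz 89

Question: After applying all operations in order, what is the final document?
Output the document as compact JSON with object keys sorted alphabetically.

After op 1 (replace /p 75): {"gmd":48,"h":64,"nf":24,"p":75}
After op 2 (replace /gmd 69): {"gmd":69,"h":64,"nf":24,"p":75}
After op 3 (replace /gmd 28): {"gmd":28,"h":64,"nf":24,"p":75}
After op 4 (add /ktz 83): {"gmd":28,"h":64,"ktz":83,"nf":24,"p":75}
After op 5 (add /km 94): {"gmd":28,"h":64,"km":94,"ktz":83,"nf":24,"p":75}
After op 6 (add /cp 1): {"cp":1,"gmd":28,"h":64,"km":94,"ktz":83,"nf":24,"p":75}
After op 7 (add /pa 50): {"cp":1,"gmd":28,"h":64,"km":94,"ktz":83,"nf":24,"p":75,"pa":50}
After op 8 (replace /km 2): {"cp":1,"gmd":28,"h":64,"km":2,"ktz":83,"nf":24,"p":75,"pa":50}
After op 9 (add /yxi 40): {"cp":1,"gmd":28,"h":64,"km":2,"ktz":83,"nf":24,"p":75,"pa":50,"yxi":40}
After op 10 (remove /gmd): {"cp":1,"h":64,"km":2,"ktz":83,"nf":24,"p":75,"pa":50,"yxi":40}
After op 11 (add /ico 3): {"cp":1,"h":64,"ico":3,"km":2,"ktz":83,"nf":24,"p":75,"pa":50,"yxi":40}
After op 12 (add /iea 69): {"cp":1,"h":64,"ico":3,"iea":69,"km":2,"ktz":83,"nf":24,"p":75,"pa":50,"yxi":40}
After op 13 (add /e 37): {"cp":1,"e":37,"h":64,"ico":3,"iea":69,"km":2,"ktz":83,"nf":24,"p":75,"pa":50,"yxi":40}
After op 14 (replace /ktz 89): {"cp":1,"e":37,"h":64,"ico":3,"iea":69,"km":2,"ktz":89,"nf":24,"p":75,"pa":50,"yxi":40}

Answer: {"cp":1,"e":37,"h":64,"ico":3,"iea":69,"km":2,"ktz":89,"nf":24,"p":75,"pa":50,"yxi":40}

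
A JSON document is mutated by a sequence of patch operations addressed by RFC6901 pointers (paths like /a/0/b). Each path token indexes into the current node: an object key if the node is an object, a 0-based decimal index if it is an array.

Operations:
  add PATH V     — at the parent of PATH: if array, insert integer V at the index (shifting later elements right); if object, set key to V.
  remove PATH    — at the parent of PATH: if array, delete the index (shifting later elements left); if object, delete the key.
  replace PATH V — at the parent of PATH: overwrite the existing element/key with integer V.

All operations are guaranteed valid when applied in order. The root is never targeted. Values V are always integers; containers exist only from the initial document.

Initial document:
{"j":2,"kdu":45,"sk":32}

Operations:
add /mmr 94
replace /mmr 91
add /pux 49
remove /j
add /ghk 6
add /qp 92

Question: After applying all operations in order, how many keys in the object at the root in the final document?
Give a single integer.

Answer: 6

Derivation:
After op 1 (add /mmr 94): {"j":2,"kdu":45,"mmr":94,"sk":32}
After op 2 (replace /mmr 91): {"j":2,"kdu":45,"mmr":91,"sk":32}
After op 3 (add /pux 49): {"j":2,"kdu":45,"mmr":91,"pux":49,"sk":32}
After op 4 (remove /j): {"kdu":45,"mmr":91,"pux":49,"sk":32}
After op 5 (add /ghk 6): {"ghk":6,"kdu":45,"mmr":91,"pux":49,"sk":32}
After op 6 (add /qp 92): {"ghk":6,"kdu":45,"mmr":91,"pux":49,"qp":92,"sk":32}
Size at the root: 6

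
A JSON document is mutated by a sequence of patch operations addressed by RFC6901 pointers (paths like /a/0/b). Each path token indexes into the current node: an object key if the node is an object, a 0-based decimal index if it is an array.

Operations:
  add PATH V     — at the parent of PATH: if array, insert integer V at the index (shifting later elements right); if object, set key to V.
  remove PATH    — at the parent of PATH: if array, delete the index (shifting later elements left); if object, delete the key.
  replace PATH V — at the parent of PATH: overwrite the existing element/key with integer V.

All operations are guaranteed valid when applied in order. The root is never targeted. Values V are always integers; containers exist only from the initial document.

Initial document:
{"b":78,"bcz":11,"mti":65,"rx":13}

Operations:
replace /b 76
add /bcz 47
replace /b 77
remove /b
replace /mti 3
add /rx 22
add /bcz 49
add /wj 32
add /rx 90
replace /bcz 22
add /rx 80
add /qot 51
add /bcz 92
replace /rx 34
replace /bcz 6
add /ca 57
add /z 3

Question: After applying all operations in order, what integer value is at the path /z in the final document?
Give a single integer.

Answer: 3

Derivation:
After op 1 (replace /b 76): {"b":76,"bcz":11,"mti":65,"rx":13}
After op 2 (add /bcz 47): {"b":76,"bcz":47,"mti":65,"rx":13}
After op 3 (replace /b 77): {"b":77,"bcz":47,"mti":65,"rx":13}
After op 4 (remove /b): {"bcz":47,"mti":65,"rx":13}
After op 5 (replace /mti 3): {"bcz":47,"mti":3,"rx":13}
After op 6 (add /rx 22): {"bcz":47,"mti":3,"rx":22}
After op 7 (add /bcz 49): {"bcz":49,"mti":3,"rx":22}
After op 8 (add /wj 32): {"bcz":49,"mti":3,"rx":22,"wj":32}
After op 9 (add /rx 90): {"bcz":49,"mti":3,"rx":90,"wj":32}
After op 10 (replace /bcz 22): {"bcz":22,"mti":3,"rx":90,"wj":32}
After op 11 (add /rx 80): {"bcz":22,"mti":3,"rx":80,"wj":32}
After op 12 (add /qot 51): {"bcz":22,"mti":3,"qot":51,"rx":80,"wj":32}
After op 13 (add /bcz 92): {"bcz":92,"mti":3,"qot":51,"rx":80,"wj":32}
After op 14 (replace /rx 34): {"bcz":92,"mti":3,"qot":51,"rx":34,"wj":32}
After op 15 (replace /bcz 6): {"bcz":6,"mti":3,"qot":51,"rx":34,"wj":32}
After op 16 (add /ca 57): {"bcz":6,"ca":57,"mti":3,"qot":51,"rx":34,"wj":32}
After op 17 (add /z 3): {"bcz":6,"ca":57,"mti":3,"qot":51,"rx":34,"wj":32,"z":3}
Value at /z: 3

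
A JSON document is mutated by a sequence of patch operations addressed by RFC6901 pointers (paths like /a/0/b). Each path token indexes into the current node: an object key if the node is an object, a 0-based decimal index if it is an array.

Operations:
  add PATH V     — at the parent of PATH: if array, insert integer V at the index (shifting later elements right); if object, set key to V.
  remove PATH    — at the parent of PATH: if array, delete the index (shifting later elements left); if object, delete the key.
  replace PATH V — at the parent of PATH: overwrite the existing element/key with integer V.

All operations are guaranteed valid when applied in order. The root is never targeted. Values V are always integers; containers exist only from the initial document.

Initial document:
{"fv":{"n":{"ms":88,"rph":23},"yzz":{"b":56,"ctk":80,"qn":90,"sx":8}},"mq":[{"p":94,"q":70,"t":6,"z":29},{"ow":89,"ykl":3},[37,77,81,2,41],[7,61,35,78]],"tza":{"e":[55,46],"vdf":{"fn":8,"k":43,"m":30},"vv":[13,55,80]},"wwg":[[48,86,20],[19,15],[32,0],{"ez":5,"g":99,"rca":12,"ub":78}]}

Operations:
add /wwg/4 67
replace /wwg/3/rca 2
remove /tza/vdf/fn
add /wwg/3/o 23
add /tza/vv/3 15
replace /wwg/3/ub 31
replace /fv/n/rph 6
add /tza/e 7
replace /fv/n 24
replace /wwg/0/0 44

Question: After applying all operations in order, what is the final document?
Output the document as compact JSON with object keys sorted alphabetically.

Answer: {"fv":{"n":24,"yzz":{"b":56,"ctk":80,"qn":90,"sx":8}},"mq":[{"p":94,"q":70,"t":6,"z":29},{"ow":89,"ykl":3},[37,77,81,2,41],[7,61,35,78]],"tza":{"e":7,"vdf":{"k":43,"m":30},"vv":[13,55,80,15]},"wwg":[[44,86,20],[19,15],[32,0],{"ez":5,"g":99,"o":23,"rca":2,"ub":31},67]}

Derivation:
After op 1 (add /wwg/4 67): {"fv":{"n":{"ms":88,"rph":23},"yzz":{"b":56,"ctk":80,"qn":90,"sx":8}},"mq":[{"p":94,"q":70,"t":6,"z":29},{"ow":89,"ykl":3},[37,77,81,2,41],[7,61,35,78]],"tza":{"e":[55,46],"vdf":{"fn":8,"k":43,"m":30},"vv":[13,55,80]},"wwg":[[48,86,20],[19,15],[32,0],{"ez":5,"g":99,"rca":12,"ub":78},67]}
After op 2 (replace /wwg/3/rca 2): {"fv":{"n":{"ms":88,"rph":23},"yzz":{"b":56,"ctk":80,"qn":90,"sx":8}},"mq":[{"p":94,"q":70,"t":6,"z":29},{"ow":89,"ykl":3},[37,77,81,2,41],[7,61,35,78]],"tza":{"e":[55,46],"vdf":{"fn":8,"k":43,"m":30},"vv":[13,55,80]},"wwg":[[48,86,20],[19,15],[32,0],{"ez":5,"g":99,"rca":2,"ub":78},67]}
After op 3 (remove /tza/vdf/fn): {"fv":{"n":{"ms":88,"rph":23},"yzz":{"b":56,"ctk":80,"qn":90,"sx":8}},"mq":[{"p":94,"q":70,"t":6,"z":29},{"ow":89,"ykl":3},[37,77,81,2,41],[7,61,35,78]],"tza":{"e":[55,46],"vdf":{"k":43,"m":30},"vv":[13,55,80]},"wwg":[[48,86,20],[19,15],[32,0],{"ez":5,"g":99,"rca":2,"ub":78},67]}
After op 4 (add /wwg/3/o 23): {"fv":{"n":{"ms":88,"rph":23},"yzz":{"b":56,"ctk":80,"qn":90,"sx":8}},"mq":[{"p":94,"q":70,"t":6,"z":29},{"ow":89,"ykl":3},[37,77,81,2,41],[7,61,35,78]],"tza":{"e":[55,46],"vdf":{"k":43,"m":30},"vv":[13,55,80]},"wwg":[[48,86,20],[19,15],[32,0],{"ez":5,"g":99,"o":23,"rca":2,"ub":78},67]}
After op 5 (add /tza/vv/3 15): {"fv":{"n":{"ms":88,"rph":23},"yzz":{"b":56,"ctk":80,"qn":90,"sx":8}},"mq":[{"p":94,"q":70,"t":6,"z":29},{"ow":89,"ykl":3},[37,77,81,2,41],[7,61,35,78]],"tza":{"e":[55,46],"vdf":{"k":43,"m":30},"vv":[13,55,80,15]},"wwg":[[48,86,20],[19,15],[32,0],{"ez":5,"g":99,"o":23,"rca":2,"ub":78},67]}
After op 6 (replace /wwg/3/ub 31): {"fv":{"n":{"ms":88,"rph":23},"yzz":{"b":56,"ctk":80,"qn":90,"sx":8}},"mq":[{"p":94,"q":70,"t":6,"z":29},{"ow":89,"ykl":3},[37,77,81,2,41],[7,61,35,78]],"tza":{"e":[55,46],"vdf":{"k":43,"m":30},"vv":[13,55,80,15]},"wwg":[[48,86,20],[19,15],[32,0],{"ez":5,"g":99,"o":23,"rca":2,"ub":31},67]}
After op 7 (replace /fv/n/rph 6): {"fv":{"n":{"ms":88,"rph":6},"yzz":{"b":56,"ctk":80,"qn":90,"sx":8}},"mq":[{"p":94,"q":70,"t":6,"z":29},{"ow":89,"ykl":3},[37,77,81,2,41],[7,61,35,78]],"tza":{"e":[55,46],"vdf":{"k":43,"m":30},"vv":[13,55,80,15]},"wwg":[[48,86,20],[19,15],[32,0],{"ez":5,"g":99,"o":23,"rca":2,"ub":31},67]}
After op 8 (add /tza/e 7): {"fv":{"n":{"ms":88,"rph":6},"yzz":{"b":56,"ctk":80,"qn":90,"sx":8}},"mq":[{"p":94,"q":70,"t":6,"z":29},{"ow":89,"ykl":3},[37,77,81,2,41],[7,61,35,78]],"tza":{"e":7,"vdf":{"k":43,"m":30},"vv":[13,55,80,15]},"wwg":[[48,86,20],[19,15],[32,0],{"ez":5,"g":99,"o":23,"rca":2,"ub":31},67]}
After op 9 (replace /fv/n 24): {"fv":{"n":24,"yzz":{"b":56,"ctk":80,"qn":90,"sx":8}},"mq":[{"p":94,"q":70,"t":6,"z":29},{"ow":89,"ykl":3},[37,77,81,2,41],[7,61,35,78]],"tza":{"e":7,"vdf":{"k":43,"m":30},"vv":[13,55,80,15]},"wwg":[[48,86,20],[19,15],[32,0],{"ez":5,"g":99,"o":23,"rca":2,"ub":31},67]}
After op 10 (replace /wwg/0/0 44): {"fv":{"n":24,"yzz":{"b":56,"ctk":80,"qn":90,"sx":8}},"mq":[{"p":94,"q":70,"t":6,"z":29},{"ow":89,"ykl":3},[37,77,81,2,41],[7,61,35,78]],"tza":{"e":7,"vdf":{"k":43,"m":30},"vv":[13,55,80,15]},"wwg":[[44,86,20],[19,15],[32,0],{"ez":5,"g":99,"o":23,"rca":2,"ub":31},67]}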